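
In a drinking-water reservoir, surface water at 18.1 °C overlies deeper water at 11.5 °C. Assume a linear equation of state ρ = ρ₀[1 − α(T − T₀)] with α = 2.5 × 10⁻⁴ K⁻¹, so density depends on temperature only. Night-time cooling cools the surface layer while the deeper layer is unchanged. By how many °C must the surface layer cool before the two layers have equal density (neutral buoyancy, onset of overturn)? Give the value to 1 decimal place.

6.6 °C

With temperature the only control, equal density requires T_surf′ = T_deep.
T_surf′ = 11.5 °C.
Cooling required: 18.1 − 11.5 = 6.6 °C.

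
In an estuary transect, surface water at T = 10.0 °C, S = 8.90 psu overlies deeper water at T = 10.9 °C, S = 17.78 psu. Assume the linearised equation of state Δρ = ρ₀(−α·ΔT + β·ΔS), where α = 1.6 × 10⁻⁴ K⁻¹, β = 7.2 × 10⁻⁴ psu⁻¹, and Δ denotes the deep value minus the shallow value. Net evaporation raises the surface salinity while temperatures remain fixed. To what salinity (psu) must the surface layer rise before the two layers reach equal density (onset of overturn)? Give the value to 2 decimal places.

Neutral buoyancy requires −α(T_deep − T_surf) + β(S_deep − S_surf′) = 0.
S_surf′ = S_deep − (α/β)·ΔT = 17.78 − (1.6 × 10⁻⁴/7.2 × 10⁻⁴)·(+0.9) = 17.5800 psu.
Increase required: 17.5800 − 8.90 = 8.6800 psu.

17.58 psu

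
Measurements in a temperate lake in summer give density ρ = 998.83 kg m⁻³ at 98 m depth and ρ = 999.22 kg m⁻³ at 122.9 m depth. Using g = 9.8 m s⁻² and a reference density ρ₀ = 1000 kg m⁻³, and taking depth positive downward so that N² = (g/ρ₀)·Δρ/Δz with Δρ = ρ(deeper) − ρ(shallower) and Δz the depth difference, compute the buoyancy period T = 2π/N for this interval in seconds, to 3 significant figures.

Δρ = 999.22 − 998.83 = 0.39 kg m⁻³ over Δz = 122.9 − 98 = 24.9 m.
N² = (9.8/1000) × (0.39/24.9) = 1.5349 × 10⁻⁴ s⁻².
N = √(1.5349 × 10⁻⁴) = 0.012389 rad s⁻¹, so T = 2π/N = 507.16 s ≈ 507 s.

507 s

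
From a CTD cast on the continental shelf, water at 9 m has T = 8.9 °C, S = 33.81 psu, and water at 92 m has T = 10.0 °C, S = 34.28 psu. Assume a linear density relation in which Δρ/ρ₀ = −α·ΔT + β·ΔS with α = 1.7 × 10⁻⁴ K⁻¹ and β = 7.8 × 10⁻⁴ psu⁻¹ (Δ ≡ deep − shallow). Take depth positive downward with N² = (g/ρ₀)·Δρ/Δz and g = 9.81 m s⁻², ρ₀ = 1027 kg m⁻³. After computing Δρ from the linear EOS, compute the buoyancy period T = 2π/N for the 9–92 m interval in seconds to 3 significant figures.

1.36 × 10³ s

ΔT = +1.1 K, ΔS = +0.47 psu (deep − shallow).
Δρ/ρ₀ = −αΔT + βΔS = -1.87 × 10⁻⁴ + 3.666 × 10⁻⁴ = 1.796 × 10⁻⁴, so Δρ ≈ 0.1844 kg m⁻³.
N² = (g/ρ₀)·Δρ/Δz = g·(Δρ/ρ₀)/Δz = 9.81 × 1.796 × 10⁻⁴ / 83 = 2.1227 × 10⁻⁵ s⁻².
N = √(2.1227 × 10⁻⁵) = 4.6073 × 10⁻³ rad s⁻¹ → T = 2π/N = 1.3637 × 10³ s ≈ 1.36 × 10³ s.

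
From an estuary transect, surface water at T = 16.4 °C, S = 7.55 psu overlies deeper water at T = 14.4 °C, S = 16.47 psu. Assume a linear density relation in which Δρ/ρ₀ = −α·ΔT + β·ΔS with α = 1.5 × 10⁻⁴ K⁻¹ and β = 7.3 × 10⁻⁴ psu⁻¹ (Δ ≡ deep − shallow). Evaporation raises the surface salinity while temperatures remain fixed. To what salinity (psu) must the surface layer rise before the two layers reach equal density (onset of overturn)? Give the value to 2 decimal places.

Neutral buoyancy requires −α(T_deep − T_surf) + β(S_deep − S_surf′) = 0.
S_surf′ = S_deep − (α/β)·ΔT = 16.47 − (1.5 × 10⁻⁴/7.3 × 10⁻⁴)·(-2.0) = 16.8810 psu.
Increase required: 16.8810 − 7.55 = 9.3310 psu.

16.88 psu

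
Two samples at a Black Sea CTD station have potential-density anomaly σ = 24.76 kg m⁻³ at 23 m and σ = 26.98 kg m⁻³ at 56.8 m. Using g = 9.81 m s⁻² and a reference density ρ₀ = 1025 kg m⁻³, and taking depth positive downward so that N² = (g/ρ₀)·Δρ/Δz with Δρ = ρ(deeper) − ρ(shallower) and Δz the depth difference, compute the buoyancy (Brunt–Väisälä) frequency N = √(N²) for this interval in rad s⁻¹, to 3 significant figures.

Δρ = 1026.98 − 1024.76 = 2.22 kg m⁻³ over Δz = 56.8 − 23 = 33.8 m.
N² = (9.81/1025) × (2.22/33.8) = 6.2861 × 10⁻⁴ s⁻².
N = √(6.2861 × 10⁻⁴) = 0.025072 rad s⁻¹ ≈ 0.0251 rad s⁻¹.

0.0251 rad s⁻¹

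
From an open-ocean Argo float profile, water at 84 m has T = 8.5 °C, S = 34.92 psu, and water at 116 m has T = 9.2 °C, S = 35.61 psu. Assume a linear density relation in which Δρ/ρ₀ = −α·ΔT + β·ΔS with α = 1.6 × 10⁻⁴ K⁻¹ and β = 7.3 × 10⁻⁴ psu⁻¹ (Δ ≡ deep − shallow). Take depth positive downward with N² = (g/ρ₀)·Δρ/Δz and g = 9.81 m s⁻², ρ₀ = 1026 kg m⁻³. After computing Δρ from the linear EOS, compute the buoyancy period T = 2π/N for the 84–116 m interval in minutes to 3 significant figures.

ΔT = +0.7 K, ΔS = +0.69 psu (deep − shallow).
Δρ/ρ₀ = −αΔT + βΔS = -1.12 × 10⁻⁴ + 5.037 × 10⁻⁴ = 3.917 × 10⁻⁴, so Δρ ≈ 0.4019 kg m⁻³.
N² = (g/ρ₀)·Δρ/Δz = g·(Δρ/ρ₀)/Δz = 9.81 × 3.917 × 10⁻⁴ / 32 = 1.2008 × 10⁻⁴ s⁻².
N = √(1.2008 × 10⁻⁴) = 0.010958 rad s⁻¹ → T = 2π/N = 573.39 s = 9.5565 min ≈ 9.56 min.

9.56 min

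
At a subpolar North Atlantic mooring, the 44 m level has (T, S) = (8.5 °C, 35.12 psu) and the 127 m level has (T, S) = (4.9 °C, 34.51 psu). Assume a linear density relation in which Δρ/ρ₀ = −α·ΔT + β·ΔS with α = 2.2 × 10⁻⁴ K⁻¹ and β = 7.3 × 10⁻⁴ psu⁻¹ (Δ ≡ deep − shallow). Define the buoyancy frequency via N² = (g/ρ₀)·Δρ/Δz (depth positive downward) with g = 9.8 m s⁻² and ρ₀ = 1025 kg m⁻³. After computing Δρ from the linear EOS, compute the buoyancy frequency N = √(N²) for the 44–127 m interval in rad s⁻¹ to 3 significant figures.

6.40 × 10⁻³ rad s⁻¹

ΔT = -3.6 K, ΔS = -0.61 psu (deep − shallow).
Δρ/ρ₀ = −αΔT + βΔS = 7.92 × 10⁻⁴ − 4.453 × 10⁻⁴ = 3.467 × 10⁻⁴, so Δρ ≈ 0.3554 kg m⁻³.
N² = (g/ρ₀)·Δρ/Δz = g·(Δρ/ρ₀)/Δz = 9.8 × 3.467 × 10⁻⁴ / 83 = 4.0936 × 10⁻⁵ s⁻².
N = √(4.0936 × 10⁻⁵) = 6.3981 × 10⁻³ rad s⁻¹ ≈ 6.40 × 10⁻³ rad s⁻¹.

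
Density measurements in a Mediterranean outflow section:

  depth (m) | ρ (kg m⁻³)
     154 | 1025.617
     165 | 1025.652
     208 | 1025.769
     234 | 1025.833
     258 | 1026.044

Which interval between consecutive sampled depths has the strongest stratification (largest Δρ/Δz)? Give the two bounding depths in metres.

234–258 m

Compute the density gradient over each adjacent pair:
  154–165 m: Δρ/Δz = 0.035/11 = 3.2 × 10⁻³ kg m⁻⁴
  165–208 m: Δρ/Δz = 0.117/43 = 2.7 × 10⁻³ kg m⁻⁴
  208–234 m: Δρ/Δz = 0.064/26 = 2.5 × 10⁻³ kg m⁻⁴
  234–258 m: Δρ/Δz = 0.211/24 = 8.8 × 10⁻³ kg m⁻⁴
The largest gradient is in the 234–258 m interval — the pycnocline.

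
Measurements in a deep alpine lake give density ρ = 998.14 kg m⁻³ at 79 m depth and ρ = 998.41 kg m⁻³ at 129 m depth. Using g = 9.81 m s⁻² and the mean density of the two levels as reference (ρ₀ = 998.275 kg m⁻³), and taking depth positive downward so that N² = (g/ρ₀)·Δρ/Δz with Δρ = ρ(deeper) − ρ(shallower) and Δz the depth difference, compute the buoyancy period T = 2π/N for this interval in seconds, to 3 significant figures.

Δρ = 998.41 − 998.14 = 0.27 kg m⁻³ over Δz = 129 − 79 = 50 m.
N² = (9.81/998.275) × (0.27/50) = 5.3066 × 10⁻⁵ s⁻².
N = √(5.3066 × 10⁻⁵) = 7.2846 × 10⁻³ rad s⁻¹, so T = 2π/N = 862.53 s ≈ 863 s.
A positive N² confirms static stability across the interval.

863 s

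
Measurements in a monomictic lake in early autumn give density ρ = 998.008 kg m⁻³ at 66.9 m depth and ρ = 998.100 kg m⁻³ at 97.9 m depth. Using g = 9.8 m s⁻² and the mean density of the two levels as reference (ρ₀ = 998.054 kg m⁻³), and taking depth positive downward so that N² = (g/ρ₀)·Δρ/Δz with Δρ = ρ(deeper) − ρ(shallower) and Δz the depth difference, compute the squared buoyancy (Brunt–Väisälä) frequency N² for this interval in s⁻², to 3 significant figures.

2.91 × 10⁻⁵ s⁻²

Δρ = 998.100 − 998.008 = 0.092 kg m⁻³ over Δz = 97.9 − 66.9 = 31 m.
N² = (9.8/998.054) × (0.092/31) = 2.9141 × 10⁻⁵ s⁻² ≈ 2.91 × 10⁻⁵ s⁻².
Since Δρ > 0 the layer is stably stratified.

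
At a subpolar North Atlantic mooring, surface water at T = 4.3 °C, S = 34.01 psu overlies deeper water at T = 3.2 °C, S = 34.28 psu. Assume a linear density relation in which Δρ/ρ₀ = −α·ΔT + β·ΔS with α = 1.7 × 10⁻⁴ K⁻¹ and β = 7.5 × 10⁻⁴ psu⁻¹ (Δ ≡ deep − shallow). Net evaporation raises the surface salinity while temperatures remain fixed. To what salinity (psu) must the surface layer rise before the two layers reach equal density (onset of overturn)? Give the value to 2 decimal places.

Neutral buoyancy requires −α(T_deep − T_surf) + β(S_deep − S_surf′) = 0.
S_surf′ = S_deep − (α/β)·ΔT = 34.28 − (1.7 × 10⁻⁴/7.5 × 10⁻⁴)·(-1.1) = 34.5293 psu.
Increase required: 34.5293 − 34.01 = 0.5193 psu.

34.53 psu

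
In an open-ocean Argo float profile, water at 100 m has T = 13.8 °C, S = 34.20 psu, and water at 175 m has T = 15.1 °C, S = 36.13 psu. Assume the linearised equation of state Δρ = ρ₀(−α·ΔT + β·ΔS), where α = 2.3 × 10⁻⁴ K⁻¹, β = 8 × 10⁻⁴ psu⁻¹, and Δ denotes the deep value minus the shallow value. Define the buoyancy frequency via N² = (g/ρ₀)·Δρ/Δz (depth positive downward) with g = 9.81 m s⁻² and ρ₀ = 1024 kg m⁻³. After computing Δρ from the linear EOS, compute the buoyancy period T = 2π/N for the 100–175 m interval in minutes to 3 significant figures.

8.21 min

ΔT = +1.3 K, ΔS = +1.93 psu (deep − shallow).
Δρ/ρ₀ = −αΔT + βΔS = -2.99 × 10⁻⁴ + 1.544 × 10⁻³ = 1.245 × 10⁻³, so Δρ ≈ 1.275 kg m⁻³.
N² = (g/ρ₀)·Δρ/Δz = g·(Δρ/ρ₀)/Δz = 9.81 × 1.245 × 10⁻³ / 75 = 1.6285 × 10⁻⁴ s⁻².
N = √(1.6285 × 10⁻⁴) = 0.012761 rad s⁻¹ → T = 2π/N = 492.37 s = 8.2062 min ≈ 8.21 min.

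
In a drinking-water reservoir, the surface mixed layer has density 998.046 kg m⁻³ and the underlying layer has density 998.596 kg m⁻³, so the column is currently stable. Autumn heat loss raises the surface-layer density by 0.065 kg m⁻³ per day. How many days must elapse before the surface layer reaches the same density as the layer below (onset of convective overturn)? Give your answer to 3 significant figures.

Density deficit of the surface layer: 998.596 − 998.046 = 0.55 kg m⁻³.
Required change = 0.55 / 0.065 = 8.46 days.

8.46 days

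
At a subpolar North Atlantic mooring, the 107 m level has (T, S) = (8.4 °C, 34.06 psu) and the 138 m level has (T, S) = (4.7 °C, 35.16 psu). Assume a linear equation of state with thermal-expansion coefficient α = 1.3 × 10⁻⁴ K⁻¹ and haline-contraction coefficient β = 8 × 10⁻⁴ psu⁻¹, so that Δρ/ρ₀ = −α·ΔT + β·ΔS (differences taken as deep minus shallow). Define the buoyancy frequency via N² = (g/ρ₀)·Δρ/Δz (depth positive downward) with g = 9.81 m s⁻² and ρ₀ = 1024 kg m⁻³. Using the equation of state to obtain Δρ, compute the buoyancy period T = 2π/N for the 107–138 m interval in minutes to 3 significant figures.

5.05 min

ΔT = -3.7 K, ΔS = +1.10 psu (deep − shallow).
Δρ/ρ₀ = −αΔT + βΔS = 4.81 × 10⁻⁴ + 8.80 × 10⁻⁴ = 1.361 × 10⁻³, so Δρ ≈ 1.394 kg m⁻³.
N² = (g/ρ₀)·Δρ/Δz = g·(Δρ/ρ₀)/Δz = 9.81 × 1.361 × 10⁻³ / 31 = 4.3069 × 10⁻⁴ s⁻².
N = √(4.3069 × 10⁻⁴) = 0.020753 rad s⁻¹ → T = 2π/N = 302.76 s = 5.0460 min ≈ 5.05 min.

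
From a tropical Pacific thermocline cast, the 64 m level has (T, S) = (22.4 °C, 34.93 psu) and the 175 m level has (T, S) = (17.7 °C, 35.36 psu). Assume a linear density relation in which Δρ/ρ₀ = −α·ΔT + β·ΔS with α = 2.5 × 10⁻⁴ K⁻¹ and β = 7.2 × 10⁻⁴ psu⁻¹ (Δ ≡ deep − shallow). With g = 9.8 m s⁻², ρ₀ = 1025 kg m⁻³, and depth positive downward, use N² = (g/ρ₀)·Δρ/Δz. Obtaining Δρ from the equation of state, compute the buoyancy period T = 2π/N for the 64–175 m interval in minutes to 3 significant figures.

9.15 min

ΔT = -4.7 K, ΔS = +0.43 psu (deep − shallow).
Δρ/ρ₀ = −αΔT + βΔS = 1.175 × 10⁻³ + 3.096 × 10⁻⁴ = 1.4846 × 10⁻³, so Δρ ≈ 1.522 kg m⁻³.
N² = (g/ρ₀)·Δρ/Δz = g·(Δρ/ρ₀)/Δz = 9.8 × 1.4846 × 10⁻³ / 111 = 1.3107 × 10⁻⁴ s⁻².
N = √(1.3107 × 10⁻⁴) = 0.011449 rad s⁻¹ → T = 2π/N = 548.80 s = 9.1467 min ≈ 9.15 min.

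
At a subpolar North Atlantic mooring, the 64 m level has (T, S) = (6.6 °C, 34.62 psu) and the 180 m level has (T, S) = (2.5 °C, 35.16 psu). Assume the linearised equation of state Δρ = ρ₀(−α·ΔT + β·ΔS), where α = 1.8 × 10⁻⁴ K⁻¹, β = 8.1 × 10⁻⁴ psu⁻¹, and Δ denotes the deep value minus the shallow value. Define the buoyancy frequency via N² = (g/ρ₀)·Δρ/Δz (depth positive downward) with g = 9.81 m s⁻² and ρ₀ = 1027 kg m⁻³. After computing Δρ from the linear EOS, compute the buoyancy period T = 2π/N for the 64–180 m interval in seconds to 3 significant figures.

ΔT = -4.1 K, ΔS = +0.54 psu (deep − shallow).
Δρ/ρ₀ = −αΔT + βΔS = 7.38 × 10⁻⁴ + 4.374 × 10⁻⁴ = 1.1754 × 10⁻³, so Δρ ≈ 1.207 kg m⁻³.
N² = (g/ρ₀)·Δρ/Δz = g·(Δρ/ρ₀)/Δz = 9.81 × 1.1754 × 10⁻³ / 116 = 9.9402 × 10⁻⁵ s⁻².
N = √(9.9402 × 10⁻⁵) = 9.9701 × 10⁻³ rad s⁻¹ → T = 2π/N = 630.20 s ≈ 630 s.

630 s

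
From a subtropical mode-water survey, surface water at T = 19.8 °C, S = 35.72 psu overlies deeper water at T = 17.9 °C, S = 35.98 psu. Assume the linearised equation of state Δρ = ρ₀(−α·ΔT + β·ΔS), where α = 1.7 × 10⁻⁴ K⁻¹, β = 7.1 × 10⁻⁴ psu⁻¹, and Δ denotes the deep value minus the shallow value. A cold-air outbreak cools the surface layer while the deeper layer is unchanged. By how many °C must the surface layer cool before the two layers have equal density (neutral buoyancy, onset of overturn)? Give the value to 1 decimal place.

3.0 °C

Neutral buoyancy requires Δρ = 0, i.e. −α(T_deep − T_surf′) + β(S_deep − S_surf) = 0.
T_surf′ = T_deep − (β/α)·ΔS = 17.9 − (7.1 × 10⁻⁴/1.7 × 10⁻⁴)·(+0.26) = 16.814 °C.
Cooling required: 19.8 − (16.814) = 2.986 °C.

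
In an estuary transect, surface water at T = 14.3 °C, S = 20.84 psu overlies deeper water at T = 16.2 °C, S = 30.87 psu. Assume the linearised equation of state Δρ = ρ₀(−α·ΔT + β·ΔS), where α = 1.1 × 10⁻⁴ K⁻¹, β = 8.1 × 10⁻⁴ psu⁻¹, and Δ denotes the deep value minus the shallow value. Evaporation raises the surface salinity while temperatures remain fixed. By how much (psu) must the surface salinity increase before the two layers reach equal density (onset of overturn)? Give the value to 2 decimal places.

9.77 psu

Neutral buoyancy requires −α(T_deep − T_surf) + β(S_deep − S_surf′) = 0.
S_surf′ = S_deep − (α/β)·ΔT = 30.87 − (1.1 × 10⁻⁴/8.1 × 10⁻⁴)·(+1.9) = 30.6120 psu.
Increase required: 30.6120 − 20.84 = 9.7720 psu.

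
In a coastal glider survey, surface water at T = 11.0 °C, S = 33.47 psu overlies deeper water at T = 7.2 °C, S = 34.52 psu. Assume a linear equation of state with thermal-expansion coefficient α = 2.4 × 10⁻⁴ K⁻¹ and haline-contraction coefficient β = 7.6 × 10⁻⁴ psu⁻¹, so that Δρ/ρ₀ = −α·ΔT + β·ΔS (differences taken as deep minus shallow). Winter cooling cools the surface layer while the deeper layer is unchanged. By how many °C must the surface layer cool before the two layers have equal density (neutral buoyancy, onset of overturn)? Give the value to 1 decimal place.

Neutral buoyancy requires Δρ = 0, i.e. −α(T_deep − T_surf′) + β(S_deep − S_surf) = 0.
T_surf′ = T_deep − (β/α)·ΔS = 7.2 − (7.6 × 10⁻⁴/2.4 × 10⁻⁴)·(+1.05) = 3.875 °C.
Cooling required: 11.0 − (3.875) = 7.125 °C.

7.1 °C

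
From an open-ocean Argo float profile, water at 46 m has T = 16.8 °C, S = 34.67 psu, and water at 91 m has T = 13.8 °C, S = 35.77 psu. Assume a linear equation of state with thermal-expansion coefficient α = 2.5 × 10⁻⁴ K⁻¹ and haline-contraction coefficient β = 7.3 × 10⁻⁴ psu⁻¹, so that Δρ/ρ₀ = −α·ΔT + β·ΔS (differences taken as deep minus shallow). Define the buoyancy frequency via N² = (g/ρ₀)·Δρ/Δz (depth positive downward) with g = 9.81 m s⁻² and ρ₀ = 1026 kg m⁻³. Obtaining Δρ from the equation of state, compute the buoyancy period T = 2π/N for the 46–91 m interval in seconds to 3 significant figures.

ΔT = -3.0 K, ΔS = +1.10 psu (deep − shallow).
Δρ/ρ₀ = −αΔT + βΔS = 7.50 × 10⁻⁴ + 8.03 × 10⁻⁴ = 1.553 × 10⁻³, so Δρ ≈ 1.593 kg m⁻³.
N² = (g/ρ₀)·Δρ/Δz = g·(Δρ/ρ₀)/Δz = 9.81 × 1.553 × 10⁻³ / 45 = 3.3855 × 10⁻⁴ s⁻².
N = √(3.3855 × 10⁻⁴) = 0.018400 rad s⁻¹ → T = 2π/N = 341.48 s ≈ 341 s.

341 s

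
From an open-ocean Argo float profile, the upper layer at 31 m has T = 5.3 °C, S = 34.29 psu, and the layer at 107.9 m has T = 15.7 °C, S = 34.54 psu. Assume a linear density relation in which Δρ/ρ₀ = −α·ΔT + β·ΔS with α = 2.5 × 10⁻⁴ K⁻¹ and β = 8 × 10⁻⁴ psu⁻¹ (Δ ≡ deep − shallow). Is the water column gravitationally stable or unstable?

unstable

ΔT = 15.7 − 5.3 = +10.4 K and ΔS = 34.54 − 34.29 = +0.25 psu (deep − shallow).
−αΔT = -2.60 × 10⁻³; βΔS = 2.00 × 10⁻⁴; sum Δρ/ρ₀ = -2.40 × 10⁻³.
Δρ/ρ₀ < 0, so Δρ < 0: deeper water is lighter → statically unstable; the column would overturn.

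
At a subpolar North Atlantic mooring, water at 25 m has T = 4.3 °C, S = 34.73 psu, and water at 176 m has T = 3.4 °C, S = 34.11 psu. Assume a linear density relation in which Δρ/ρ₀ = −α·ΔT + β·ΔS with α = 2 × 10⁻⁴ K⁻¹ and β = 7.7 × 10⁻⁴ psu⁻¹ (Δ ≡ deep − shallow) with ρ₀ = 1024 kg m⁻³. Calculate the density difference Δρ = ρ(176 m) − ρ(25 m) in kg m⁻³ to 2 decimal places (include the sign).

-0.30 kg m⁻³

ΔT = -0.9 K, ΔS = -0.62 psu (deep − shallow).
Δρ/ρ₀ = −(2 × 10⁻⁴)(-0.9) + (7.7 × 10⁻⁴)(-0.62) = -2.974 × 10⁻⁴.
Δρ = 1024 × (-2.974 × 10⁻⁴) = -0.30 kg m⁻³.
Negative Δρ: lighter below, statically unstable.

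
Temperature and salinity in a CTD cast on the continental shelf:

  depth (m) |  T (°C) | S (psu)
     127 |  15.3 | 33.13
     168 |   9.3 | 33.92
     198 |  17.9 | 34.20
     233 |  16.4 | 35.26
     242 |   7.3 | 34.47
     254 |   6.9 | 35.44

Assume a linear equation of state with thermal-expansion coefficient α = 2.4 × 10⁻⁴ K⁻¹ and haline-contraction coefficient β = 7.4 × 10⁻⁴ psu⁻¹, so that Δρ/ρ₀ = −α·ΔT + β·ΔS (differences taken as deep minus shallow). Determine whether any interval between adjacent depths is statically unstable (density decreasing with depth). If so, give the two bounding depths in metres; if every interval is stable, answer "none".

168–198 m

Evaluate Δρ/ρ₀ = −αΔT + βΔS across each adjacent pair:
  127–168 m: −αΔT+βΔS = −(2.4 × 10⁻⁴)(-6.0)+(7.4 × 10⁻⁴)(+0.79) = 2.0 × 10⁻³ → stable
  168–198 m: −αΔT+βΔS = −(2.4 × 10⁻⁴)(+8.6)+(7.4 × 10⁻⁴)(+0.28) = -1.9 × 10⁻³ → UNSTABLE
  198–233 m: −αΔT+βΔS = −(2.4 × 10⁻⁴)(-1.5)+(7.4 × 10⁻⁴)(+1.06) = 1.1 × 10⁻³ → stable
  233–242 m: −αΔT+βΔS = −(2.4 × 10⁻⁴)(-9.1)+(7.4 × 10⁻⁴)(-0.79) = 1.6 × 10⁻³ → stable
  242–254 m: −αΔT+βΔS = −(2.4 × 10⁻⁴)(-0.4)+(7.4 × 10⁻⁴)(+0.97) = 8.1 × 10⁻⁴ → stable
The 168–198 m interval has Δρ < 0: lighter water underlies denser water.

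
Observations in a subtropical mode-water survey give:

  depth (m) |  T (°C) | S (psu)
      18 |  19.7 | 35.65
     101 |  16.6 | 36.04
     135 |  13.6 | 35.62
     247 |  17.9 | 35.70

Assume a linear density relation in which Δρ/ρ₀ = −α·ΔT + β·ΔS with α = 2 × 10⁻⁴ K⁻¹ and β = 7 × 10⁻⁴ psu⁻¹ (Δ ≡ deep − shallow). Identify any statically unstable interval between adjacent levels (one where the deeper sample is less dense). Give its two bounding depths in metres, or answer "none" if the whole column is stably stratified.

135–247 m

Evaluate Δρ/ρ₀ = −αΔT + βΔS across each adjacent pair:
  18–101 m: −αΔT+βΔS = −(2 × 10⁻⁴)(-3.1)+(7 × 10⁻⁴)(+0.39) = 8.9 × 10⁻⁴ → stable
  101–135 m: −αΔT+βΔS = −(2 × 10⁻⁴)(-3.0)+(7 × 10⁻⁴)(-0.42) = 3.1 × 10⁻⁴ → stable
  135–247 m: −αΔT+βΔS = −(2 × 10⁻⁴)(+4.3)+(7 × 10⁻⁴)(+0.08) = -8.0 × 10⁻⁴ → UNSTABLE
The 135–247 m interval has Δρ < 0: lighter water underlies denser water.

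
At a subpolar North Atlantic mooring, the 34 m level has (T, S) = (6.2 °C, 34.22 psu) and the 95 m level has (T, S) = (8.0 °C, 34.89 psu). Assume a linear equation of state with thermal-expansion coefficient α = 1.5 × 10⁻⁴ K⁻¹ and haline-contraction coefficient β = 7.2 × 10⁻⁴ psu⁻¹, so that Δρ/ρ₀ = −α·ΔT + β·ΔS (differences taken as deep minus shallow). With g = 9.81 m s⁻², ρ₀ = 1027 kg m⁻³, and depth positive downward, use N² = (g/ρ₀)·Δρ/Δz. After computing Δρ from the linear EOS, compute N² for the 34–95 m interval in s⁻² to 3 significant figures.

3.42 × 10⁻⁵ s⁻²

ΔT = +1.8 K, ΔS = +0.67 psu (deep − shallow).
Δρ/ρ₀ = −αΔT + βΔS = -2.70 × 10⁻⁴ + 4.824 × 10⁻⁴ = 2.124 × 10⁻⁴, so Δρ ≈ 0.2181 kg m⁻³.
N² = (g/ρ₀)·Δρ/Δz = g·(Δρ/ρ₀)/Δz = 9.81 × 2.124 × 10⁻⁴ / 61 = 3.4158 × 10⁻⁵ s⁻² ≈ 3.42 × 10⁻⁵ s⁻².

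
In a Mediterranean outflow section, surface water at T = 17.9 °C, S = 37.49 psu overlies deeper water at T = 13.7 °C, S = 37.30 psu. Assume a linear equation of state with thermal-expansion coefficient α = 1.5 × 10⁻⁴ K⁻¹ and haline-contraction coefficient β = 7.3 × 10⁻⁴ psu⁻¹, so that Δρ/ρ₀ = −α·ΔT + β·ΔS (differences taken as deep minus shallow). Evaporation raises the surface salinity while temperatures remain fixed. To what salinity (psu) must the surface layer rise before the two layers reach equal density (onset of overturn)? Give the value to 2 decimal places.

Neutral buoyancy requires −α(T_deep − T_surf) + β(S_deep − S_surf′) = 0.
S_surf′ = S_deep − (α/β)·ΔT = 37.30 − (1.5 × 10⁻⁴/7.3 × 10⁻⁴)·(-4.2) = 38.1630 psu.
Increase required: 38.1630 − 37.49 = 0.6730 psu.

38.16 psu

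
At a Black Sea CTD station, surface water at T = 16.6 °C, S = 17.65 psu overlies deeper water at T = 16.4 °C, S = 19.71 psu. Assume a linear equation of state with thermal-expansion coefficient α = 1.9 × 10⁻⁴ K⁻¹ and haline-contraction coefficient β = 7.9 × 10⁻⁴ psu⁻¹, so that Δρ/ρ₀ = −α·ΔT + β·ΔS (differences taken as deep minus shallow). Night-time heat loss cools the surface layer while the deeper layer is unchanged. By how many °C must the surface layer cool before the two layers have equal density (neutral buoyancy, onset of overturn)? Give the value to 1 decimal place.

Neutral buoyancy requires Δρ = 0, i.e. −α(T_deep − T_surf′) + β(S_deep − S_surf) = 0.
T_surf′ = T_deep − (β/α)·ΔS = 16.4 − (7.9 × 10⁻⁴/1.9 × 10⁻⁴)·(+2.06) = 7.835 °C.
Cooling required: 16.6 − (7.835) = 8.765 °C.

8.8 °C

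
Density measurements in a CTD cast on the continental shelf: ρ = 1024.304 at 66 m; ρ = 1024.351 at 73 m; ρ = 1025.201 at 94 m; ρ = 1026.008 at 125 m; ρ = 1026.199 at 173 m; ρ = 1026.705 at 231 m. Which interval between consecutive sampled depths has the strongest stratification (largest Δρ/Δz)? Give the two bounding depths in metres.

73–94 m

Compute the density gradient over each adjacent pair:
  66–73 m: Δρ/Δz = 0.047/7 = 6.7 × 10⁻³ kg m⁻⁴
  73–94 m: Δρ/Δz = 0.850/21 = 0.040 kg m⁻⁴
  94–125 m: Δρ/Δz = 0.807/31 = 0.026 kg m⁻⁴
  125–173 m: Δρ/Δz = 0.191/48 = 4.0 × 10⁻³ kg m⁻⁴
  173–231 m: Δρ/Δz = 0.506/58 = 8.7 × 10⁻³ kg m⁻⁴
The largest gradient is in the 73–94 m interval — the pycnocline.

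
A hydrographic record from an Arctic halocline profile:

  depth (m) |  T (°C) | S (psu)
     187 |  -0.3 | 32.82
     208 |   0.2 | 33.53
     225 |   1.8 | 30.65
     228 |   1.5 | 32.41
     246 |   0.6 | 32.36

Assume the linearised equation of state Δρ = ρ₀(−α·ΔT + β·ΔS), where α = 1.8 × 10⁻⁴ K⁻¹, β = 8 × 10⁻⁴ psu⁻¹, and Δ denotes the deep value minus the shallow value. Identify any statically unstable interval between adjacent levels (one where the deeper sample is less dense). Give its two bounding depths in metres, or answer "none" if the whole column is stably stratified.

208–225 m

Evaluate Δρ/ρ₀ = −αΔT + βΔS across each adjacent pair:
  187–208 m: −αΔT+βΔS = −(1.8 × 10⁻⁴)(+0.5)+(8 × 10⁻⁴)(+0.71) = 4.8 × 10⁻⁴ → stable
  208–225 m: −αΔT+βΔS = −(1.8 × 10⁻⁴)(+1.6)+(8 × 10⁻⁴)(-2.88) = -2.6 × 10⁻³ → UNSTABLE
  225–228 m: −αΔT+βΔS = −(1.8 × 10⁻⁴)(-0.3)+(8 × 10⁻⁴)(+1.76) = 1.5 × 10⁻³ → stable
  228–246 m: −αΔT+βΔS = −(1.8 × 10⁻⁴)(-0.9)+(8 × 10⁻⁴)(-0.05) = 1.2 × 10⁻⁴ → stable
The 208–225 m interval has Δρ < 0: lighter water underlies denser water.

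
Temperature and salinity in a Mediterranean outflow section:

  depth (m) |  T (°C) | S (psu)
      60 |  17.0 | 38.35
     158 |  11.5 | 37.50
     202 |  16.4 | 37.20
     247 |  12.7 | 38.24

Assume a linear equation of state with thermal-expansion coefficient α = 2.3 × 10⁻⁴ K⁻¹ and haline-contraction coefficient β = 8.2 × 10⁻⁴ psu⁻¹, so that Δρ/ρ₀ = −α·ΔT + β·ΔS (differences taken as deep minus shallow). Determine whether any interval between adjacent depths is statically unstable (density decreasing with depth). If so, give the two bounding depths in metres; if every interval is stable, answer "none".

158–202 m

Evaluate Δρ/ρ₀ = −αΔT + βΔS across each adjacent pair:
  60–158 m: −αΔT+βΔS = −(2.3 × 10⁻⁴)(-5.5)+(8.2 × 10⁻⁴)(-0.85) = 5.7 × 10⁻⁴ → stable
  158–202 m: −αΔT+βΔS = −(2.3 × 10⁻⁴)(+4.9)+(8.2 × 10⁻⁴)(-0.30) = -1.4 × 10⁻³ → UNSTABLE
  202–247 m: −αΔT+βΔS = −(2.3 × 10⁻⁴)(-3.7)+(8.2 × 10⁻⁴)(+1.04) = 1.7 × 10⁻³ → stable
The 158–202 m interval has Δρ < 0: lighter water underlies denser water.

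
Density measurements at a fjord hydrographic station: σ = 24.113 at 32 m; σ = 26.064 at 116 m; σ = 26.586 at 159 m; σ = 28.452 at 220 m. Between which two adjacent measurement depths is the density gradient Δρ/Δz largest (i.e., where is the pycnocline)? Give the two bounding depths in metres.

Compute the density gradient over each adjacent pair:
  32–116 m: Δρ/Δz = 1.951/84 = 0.023 kg m⁻⁴
  116–159 m: Δρ/Δz = 0.522/43 = 0.012 kg m⁻⁴
  159–220 m: Δρ/Δz = 1.866/61 = 0.031 kg m⁻⁴
The largest gradient is in the 159–220 m interval — the pycnocline.

159–220 m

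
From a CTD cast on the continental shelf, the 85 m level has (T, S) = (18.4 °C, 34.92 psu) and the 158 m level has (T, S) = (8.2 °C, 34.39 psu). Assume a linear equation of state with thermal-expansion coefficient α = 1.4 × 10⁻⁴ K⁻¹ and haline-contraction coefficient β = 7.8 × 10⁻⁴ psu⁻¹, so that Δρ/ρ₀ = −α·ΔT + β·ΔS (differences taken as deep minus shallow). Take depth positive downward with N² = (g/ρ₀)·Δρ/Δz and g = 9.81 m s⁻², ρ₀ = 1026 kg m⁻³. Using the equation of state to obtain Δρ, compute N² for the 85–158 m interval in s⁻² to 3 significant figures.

ΔT = -10.2 K, ΔS = -0.53 psu (deep − shallow).
Δρ/ρ₀ = −αΔT + βΔS = 1.428 × 10⁻³ − 4.134 × 10⁻⁴ = 1.0146 × 10⁻³, so Δρ ≈ 1.041 kg m⁻³.
N² = (g/ρ₀)·Δρ/Δz = g·(Δρ/ρ₀)/Δz = 9.81 × 1.0146 × 10⁻³ / 73 = 1.3635 × 10⁻⁴ s⁻² ≈ 1.36 × 10⁻⁴ s⁻².

1.36 × 10⁻⁴ s⁻²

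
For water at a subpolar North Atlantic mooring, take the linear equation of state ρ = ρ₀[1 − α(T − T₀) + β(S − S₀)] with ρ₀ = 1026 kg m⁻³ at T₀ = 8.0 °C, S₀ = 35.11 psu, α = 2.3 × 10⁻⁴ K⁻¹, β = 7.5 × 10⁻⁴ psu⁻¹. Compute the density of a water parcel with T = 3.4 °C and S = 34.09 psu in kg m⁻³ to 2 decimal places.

T − T₀ = -4.6 K, S − S₀ = -1.02 psu.
Bracket = 1 − α·(-4.6) + β·(-1.02) = 1 + (2.93 × 10⁻⁴) = 1.0002930.
ρ = 1026 × 1.0002930 = 1026.30 kg m⁻³.

1026.30 kg m⁻³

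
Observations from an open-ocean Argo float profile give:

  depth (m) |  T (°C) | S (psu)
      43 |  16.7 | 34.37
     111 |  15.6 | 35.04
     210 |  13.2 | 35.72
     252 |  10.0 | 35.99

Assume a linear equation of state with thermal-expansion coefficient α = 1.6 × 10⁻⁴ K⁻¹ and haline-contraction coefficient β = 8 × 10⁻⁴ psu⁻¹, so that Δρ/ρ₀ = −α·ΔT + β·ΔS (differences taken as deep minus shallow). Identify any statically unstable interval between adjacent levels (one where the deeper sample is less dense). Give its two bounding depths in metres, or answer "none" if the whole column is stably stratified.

Evaluate Δρ/ρ₀ = −αΔT + βΔS across each adjacent pair:
  43–111 m: −αΔT+βΔS = −(1.6 × 10⁻⁴)(-1.1)+(8 × 10⁻⁴)(+0.67) = 7.1 × 10⁻⁴ → stable
  111–210 m: −αΔT+βΔS = −(1.6 × 10⁻⁴)(-2.4)+(8 × 10⁻⁴)(+0.68) = 9.3 × 10⁻⁴ → stable
  210–252 m: −αΔT+βΔS = −(1.6 × 10⁻⁴)(-3.2)+(8 × 10⁻⁴)(+0.27) = 7.3 × 10⁻⁴ → stable
Every interval has Δρ > 0: the column is stably stratified throughout.

none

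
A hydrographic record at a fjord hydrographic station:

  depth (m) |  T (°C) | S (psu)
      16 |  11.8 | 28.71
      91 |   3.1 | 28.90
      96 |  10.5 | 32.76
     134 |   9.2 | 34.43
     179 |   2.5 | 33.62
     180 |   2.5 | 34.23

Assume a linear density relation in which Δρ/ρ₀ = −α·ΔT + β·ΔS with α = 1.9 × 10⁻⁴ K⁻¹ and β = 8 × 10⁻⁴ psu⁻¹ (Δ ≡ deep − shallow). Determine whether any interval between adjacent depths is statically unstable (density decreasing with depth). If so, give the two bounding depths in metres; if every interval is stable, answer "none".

none

Evaluate Δρ/ρ₀ = −αΔT + βΔS across each adjacent pair:
  16–91 m: −αΔT+βΔS = −(1.9 × 10⁻⁴)(-8.7)+(8 × 10⁻⁴)(+0.19) = 1.8 × 10⁻³ → stable
  91–96 m: −αΔT+βΔS = −(1.9 × 10⁻⁴)(+7.4)+(8 × 10⁻⁴)(+3.86) = 1.7 × 10⁻³ → stable
  96–134 m: −αΔT+βΔS = −(1.9 × 10⁻⁴)(-1.3)+(8 × 10⁻⁴)(+1.67) = 1.6 × 10⁻³ → stable
  134–179 m: −αΔT+βΔS = −(1.9 × 10⁻⁴)(-6.7)+(8 × 10⁻⁴)(-0.81) = 6.3 × 10⁻⁴ → stable
  179–180 m: −αΔT+βΔS = −(1.9 × 10⁻⁴)(+0.0)+(8 × 10⁻⁴)(+0.61) = 4.9 × 10⁻⁴ → stable
Every interval has Δρ > 0: the column is stably stratified throughout.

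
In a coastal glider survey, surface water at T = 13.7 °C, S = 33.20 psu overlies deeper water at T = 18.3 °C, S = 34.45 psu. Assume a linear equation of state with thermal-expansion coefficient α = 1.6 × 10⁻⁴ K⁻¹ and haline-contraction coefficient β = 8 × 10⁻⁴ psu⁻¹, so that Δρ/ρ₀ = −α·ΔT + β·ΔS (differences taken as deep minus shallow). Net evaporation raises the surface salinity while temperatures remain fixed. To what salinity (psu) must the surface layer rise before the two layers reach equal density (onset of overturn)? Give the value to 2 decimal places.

33.53 psu

Neutral buoyancy requires −α(T_deep − T_surf) + β(S_deep − S_surf′) = 0.
S_surf′ = S_deep − (α/β)·ΔT = 34.45 − (1.6 × 10⁻⁴/8 × 10⁻⁴)·(+4.6) = 33.5300 psu.
Increase required: 33.5300 − 33.20 = 0.3300 psu.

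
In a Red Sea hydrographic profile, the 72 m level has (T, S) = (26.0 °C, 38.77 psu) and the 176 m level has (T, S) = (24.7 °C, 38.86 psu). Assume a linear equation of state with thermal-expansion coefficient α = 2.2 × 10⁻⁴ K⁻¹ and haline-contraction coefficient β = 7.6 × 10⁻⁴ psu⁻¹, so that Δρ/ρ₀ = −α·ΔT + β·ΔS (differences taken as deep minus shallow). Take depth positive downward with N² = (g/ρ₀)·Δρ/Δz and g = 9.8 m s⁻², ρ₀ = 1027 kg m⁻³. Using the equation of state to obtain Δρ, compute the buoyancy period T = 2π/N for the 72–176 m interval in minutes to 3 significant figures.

18.1 min

ΔT = -1.3 K, ΔS = +0.09 psu (deep − shallow).
Δρ/ρ₀ = −αΔT + βΔS = 2.86 × 10⁻⁴ + 6.84 × 10⁻⁵ = 3.544 × 10⁻⁴, so Δρ ≈ 0.3640 kg m⁻³.
N² = (g/ρ₀)·Δρ/Δz = g·(Δρ/ρ₀)/Δz = 9.8 × 3.544 × 10⁻⁴ / 104 = 3.3395 × 10⁻⁵ s⁻².
N = √(3.3395 × 10⁻⁵) = 5.7788 × 10⁻³ rad s⁻¹ → T = 2π/N = 1.0873 × 10³ s = 18.122 min ≈ 18.1 min.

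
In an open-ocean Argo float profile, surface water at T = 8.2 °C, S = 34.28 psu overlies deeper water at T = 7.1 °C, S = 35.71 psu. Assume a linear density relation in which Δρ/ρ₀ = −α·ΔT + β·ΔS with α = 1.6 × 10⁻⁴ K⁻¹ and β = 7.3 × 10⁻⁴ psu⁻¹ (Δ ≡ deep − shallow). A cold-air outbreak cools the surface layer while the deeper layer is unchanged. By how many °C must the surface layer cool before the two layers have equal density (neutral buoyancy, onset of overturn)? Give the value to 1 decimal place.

7.6 °C

Neutral buoyancy requires Δρ = 0, i.e. −α(T_deep − T_surf′) + β(S_deep − S_surf) = 0.
T_surf′ = T_deep − (β/α)·ΔS = 7.1 − (7.3 × 10⁻⁴/1.6 × 10⁻⁴)·(+1.43) = 0.576 °C.
Cooling required: 8.2 − (0.576) = 7.624 °C.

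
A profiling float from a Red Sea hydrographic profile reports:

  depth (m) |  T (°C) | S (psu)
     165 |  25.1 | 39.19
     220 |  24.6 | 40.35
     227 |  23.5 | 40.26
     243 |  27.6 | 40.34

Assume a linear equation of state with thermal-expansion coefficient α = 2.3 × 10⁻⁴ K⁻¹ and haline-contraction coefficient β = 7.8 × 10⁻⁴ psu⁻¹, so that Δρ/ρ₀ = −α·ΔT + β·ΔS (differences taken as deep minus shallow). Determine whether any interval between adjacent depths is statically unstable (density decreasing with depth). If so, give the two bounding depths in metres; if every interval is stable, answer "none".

Evaluate Δρ/ρ₀ = −αΔT + βΔS across each adjacent pair:
  165–220 m: −αΔT+βΔS = −(2.3 × 10⁻⁴)(-0.5)+(7.8 × 10⁻⁴)(+1.16) = 1.0 × 10⁻³ → stable
  220–227 m: −αΔT+βΔS = −(2.3 × 10⁻⁴)(-1.1)+(7.8 × 10⁻⁴)(-0.09) = 1.8 × 10⁻⁴ → stable
  227–243 m: −αΔT+βΔS = −(2.3 × 10⁻⁴)(+4.1)+(7.8 × 10⁻⁴)(+0.08) = -8.8 × 10⁻⁴ → UNSTABLE
The 227–243 m interval has Δρ < 0: lighter water underlies denser water.

227–243 m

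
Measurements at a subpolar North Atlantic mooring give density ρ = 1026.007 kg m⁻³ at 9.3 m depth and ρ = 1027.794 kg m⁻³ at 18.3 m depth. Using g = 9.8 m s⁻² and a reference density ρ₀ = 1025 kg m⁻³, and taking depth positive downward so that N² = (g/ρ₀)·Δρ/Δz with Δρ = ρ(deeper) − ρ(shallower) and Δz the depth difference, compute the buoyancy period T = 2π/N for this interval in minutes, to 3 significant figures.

Δρ = 1027.794 − 1026.007 = 1.787 kg m⁻³ over Δz = 18.3 − 9.3 = 9 m.
N² = (9.8/1025) × (1.787/9) = 1.8984 × 10⁻³ s⁻².
N = √(1.8984 × 10⁻³) = 0.043571 rad s⁻¹, so T = 2π/N = 144.21 s = 2.4035 min ≈ 2.40 min.

2.40 min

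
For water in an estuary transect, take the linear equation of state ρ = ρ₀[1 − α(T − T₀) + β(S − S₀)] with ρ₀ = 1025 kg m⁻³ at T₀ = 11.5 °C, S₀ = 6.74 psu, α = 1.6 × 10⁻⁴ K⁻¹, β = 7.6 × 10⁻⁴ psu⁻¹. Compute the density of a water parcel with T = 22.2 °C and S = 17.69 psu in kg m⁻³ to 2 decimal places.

1031.78 kg m⁻³

T − T₀ = +10.7 K, S − S₀ = +10.95 psu.
Bracket = 1 − α·(+10.7) + β·(+10.95) = 1 + (6.61 × 10⁻³) = 1.0066100.
ρ = 1025 × 1.0066100 = 1031.78 kg m⁻³.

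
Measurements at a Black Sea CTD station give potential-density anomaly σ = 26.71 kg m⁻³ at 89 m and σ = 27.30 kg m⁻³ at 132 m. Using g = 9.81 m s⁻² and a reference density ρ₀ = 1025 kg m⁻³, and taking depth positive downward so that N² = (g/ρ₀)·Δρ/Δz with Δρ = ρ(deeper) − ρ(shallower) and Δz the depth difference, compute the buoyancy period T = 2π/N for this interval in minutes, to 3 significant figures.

9.14 min

Δρ = 1027.30 − 1026.71 = 0.59 kg m⁻³ over Δz = 132 − 89 = 43 m.
N² = (9.81/1025) × (0.59/43) = 1.3132 × 10⁻⁴ s⁻².
N = √(1.3132 × 10⁻⁴) = 0.011459 rad s⁻¹, so T = 2π/N = 548.32 s = 9.1387 min ≈ 9.14 min.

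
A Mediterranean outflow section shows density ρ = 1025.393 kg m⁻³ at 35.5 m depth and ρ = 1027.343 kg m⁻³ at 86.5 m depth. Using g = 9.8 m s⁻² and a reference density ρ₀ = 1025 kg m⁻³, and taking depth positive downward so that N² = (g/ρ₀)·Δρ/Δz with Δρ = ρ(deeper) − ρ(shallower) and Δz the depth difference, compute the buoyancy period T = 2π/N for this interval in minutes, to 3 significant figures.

Δρ = 1027.343 − 1025.393 = 1.950 kg m⁻³ over Δz = 86.5 − 35.5 = 51 m.
N² = (9.8/1025) × (1.950/51) = 3.6557 × 10⁻⁴ s⁻².
N = √(3.6557 × 10⁻⁴) = 0.019120 rad s⁻¹, so T = 2π/N = 328.62 s = 5.4770 min ≈ 5.48 min.

5.48 min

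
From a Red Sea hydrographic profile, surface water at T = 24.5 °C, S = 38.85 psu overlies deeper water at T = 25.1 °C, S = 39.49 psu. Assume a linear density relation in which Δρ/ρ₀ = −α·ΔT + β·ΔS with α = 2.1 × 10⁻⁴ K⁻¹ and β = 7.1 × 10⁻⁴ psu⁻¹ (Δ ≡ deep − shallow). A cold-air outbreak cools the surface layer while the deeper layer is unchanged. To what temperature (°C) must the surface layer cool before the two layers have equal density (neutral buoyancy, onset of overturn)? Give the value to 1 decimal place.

22.9 °C

Neutral buoyancy requires Δρ = 0, i.e. −α(T_deep − T_surf′) + β(S_deep − S_surf) = 0.
T_surf′ = T_deep − (β/α)·ΔS = 25.1 − (7.1 × 10⁻⁴/2.1 × 10⁻⁴)·(+0.64) = 22.936 °C.
Cooling required: 24.5 − (22.936) = 1.564 °C.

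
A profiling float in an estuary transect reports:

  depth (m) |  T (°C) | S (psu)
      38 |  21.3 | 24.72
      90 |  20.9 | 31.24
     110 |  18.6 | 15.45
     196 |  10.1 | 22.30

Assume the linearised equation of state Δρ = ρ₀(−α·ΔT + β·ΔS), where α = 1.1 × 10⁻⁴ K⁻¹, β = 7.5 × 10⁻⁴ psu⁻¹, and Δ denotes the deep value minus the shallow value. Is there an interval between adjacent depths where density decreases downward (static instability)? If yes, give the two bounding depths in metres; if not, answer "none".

Evaluate Δρ/ρ₀ = −αΔT + βΔS across each adjacent pair:
  38–90 m: −αΔT+βΔS = −(1.1 × 10⁻⁴)(-0.4)+(7.5 × 10⁻⁴)(+6.52) = 4.9 × 10⁻³ → stable
  90–110 m: −αΔT+βΔS = −(1.1 × 10⁻⁴)(-2.3)+(7.5 × 10⁻⁴)(-15.79) = -0.012 → UNSTABLE
  110–196 m: −αΔT+βΔS = −(1.1 × 10⁻⁴)(-8.5)+(7.5 × 10⁻⁴)(+6.85) = 6.1 × 10⁻³ → stable
The 90–110 m interval has Δρ < 0: lighter water underlies denser water.

90–110 m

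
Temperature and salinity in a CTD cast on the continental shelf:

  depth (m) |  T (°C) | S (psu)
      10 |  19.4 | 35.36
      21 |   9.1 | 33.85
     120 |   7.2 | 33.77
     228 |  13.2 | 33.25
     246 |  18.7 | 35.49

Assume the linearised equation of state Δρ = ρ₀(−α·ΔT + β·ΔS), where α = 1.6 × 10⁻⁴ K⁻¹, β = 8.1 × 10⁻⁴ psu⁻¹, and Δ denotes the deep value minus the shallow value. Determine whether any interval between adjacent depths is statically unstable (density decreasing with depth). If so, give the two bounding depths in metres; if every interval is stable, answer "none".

120–228 m

Evaluate Δρ/ρ₀ = −αΔT + βΔS across each adjacent pair:
  10–21 m: −αΔT+βΔS = −(1.6 × 10⁻⁴)(-10.3)+(8.1 × 10⁻⁴)(-1.51) = 4.2 × 10⁻⁴ → stable
  21–120 m: −αΔT+βΔS = −(1.6 × 10⁻⁴)(-1.9)+(8.1 × 10⁻⁴)(-0.08) = 2.4 × 10⁻⁴ → stable
  120–228 m: −αΔT+βΔS = −(1.6 × 10⁻⁴)(+6.0)+(8.1 × 10⁻⁴)(-0.52) = -1.4 × 10⁻³ → UNSTABLE
  228–246 m: −αΔT+βΔS = −(1.6 × 10⁻⁴)(+5.5)+(8.1 × 10⁻⁴)(+2.24) = 9.3 × 10⁻⁴ → stable
The 120–228 m interval has Δρ < 0: lighter water underlies denser water.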